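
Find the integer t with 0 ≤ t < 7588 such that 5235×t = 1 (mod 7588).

5795

By the extended Euclidean algorithm:
7588 = 1×5235 + 2353
5235 = 2×2353 + 529
2353 = 4×529 + 237
529 = 2×237 + 55
237 = 4×55 + 17
55 = 3×17 + 4
17 = 4×4 + 1
4 = 4×1 + 0
gcd(5235, 7588) = 1, so the inverse exists.
Back-substitute for 1:
1 = 1×17 − 4×4
  = −4×55 + 13×17
  = 13×237 − 56×55
  = −56×529 + 125×237
  = 125×2353 − 556×529
  = −556×5235 + 1237×2353
  = 1237×7588 − 1793×5235
So 5235⁻¹ ≡ −1793 ≡ 5795 (mod 7588).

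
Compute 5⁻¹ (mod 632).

253

Run the extended Euclidean algorithm:
632 = 126*5 + 2
5 = 2*2 + 1
2 = 2*1 + 0
gcd(5, 632) = 1, so the inverse exists.
Back-substitute for 1:
1 = 1*5 − 2*2
  = −2*632 + 253*5
So 5⁻¹ ≡ 253 (mod 632).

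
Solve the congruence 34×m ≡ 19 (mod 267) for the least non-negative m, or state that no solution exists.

gcd(34, 267) = 1, so a unique solution mod 267 exists.
34⁻¹ ≡ 55 (mod 267).
m ≡ 55×19 ≡ 244 (mod 267).

244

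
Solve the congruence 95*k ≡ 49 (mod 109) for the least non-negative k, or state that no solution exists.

gcd(95, 109) = 1, so a unique solution mod 109 exists.
95⁻¹ ≡ 70 (mod 109).
k ≡ 70*49 ≡ 51 (mod 109).

51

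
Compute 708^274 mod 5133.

274 in binary is 100010010, i.e. 274 = 256 + 16 + 2.
708^1 ≡ 708 (mod 5133)
708^2 ≡ 708^2 = 501264 ≡ 3363 (mod 5133)
708^4 ≡ 3363^2 = 11309769 ≡ 1770 (mod 5133)
708^8 ≡ 1770^2 = 3132900 ≡ 1770 (mod 5133)
708^16 ≡ 1770^2 = 3132900 ≡ 1770 (mod 5133)
708^32 ≡ 1770^2 = 3132900 ≡ 1770 (mod 5133)
708^64 ≡ 1770^2 = 3132900 ≡ 1770 (mod 5133)
708^128 ≡ 1770^2 = 3132900 ≡ 1770 (mod 5133)
708^256 ≡ 1770^2 = 3132900 ≡ 1770 (mod 5133)
708^274 = 708^256 · 708^16 · 708^2 ≡ 1770 · 1770 · 3363 (mod 5133).
Accumulate the product:
1770 · 1770 = 3132900 ≡ 1770
1770 · 3363 = 5952510 ≡ 3363

3363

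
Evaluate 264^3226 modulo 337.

3226 in binary is 110010011010, i.e. 3226 = 2048 + 1024 + 128 + 16 + 8 + 2.
264^1 ≡ 264 (mod 337)
264^2 ≡ 264^2 = 69696 ≡ 274 (mod 337)
264^4 ≡ 274^2 = 75076 ≡ 262 (mod 337)
264^8 ≡ 262^2 = 68644 ≡ 233 (mod 337)
264^16 ≡ 233^2 = 54289 ≡ 32 (mod 337)
264^32 ≡ 32^2 = 1024 ≡ 13 (mod 337)
264^64 ≡ 13^2 = 169 (mod 337)
264^128 ≡ 169^2 = 28561 ≡ 253 (mod 337)
264^256 ≡ 253^2 = 64009 ≡ 316 (mod 337)
264^512 ≡ 316^2 = 99856 ≡ 104 (mod 337)
264^1024 ≡ 104^2 = 10816 ≡ 32 (mod 337)
264^2048 ≡ 32^2 = 1024 ≡ 13 (mod 337)
264^3226 = 264^2048 × 264^1024 × 264^128 × 264^16 × 264^8 × 264^2 ≡ 13 × 32 × 253 × 32 × 233 × 274 (mod 337).
Accumulate the product:
13 × 32 = 416 ≡ 79
79 × 253 = 19987 ≡ 104
104 × 32 = 3328 ≡ 295
295 × 233 = 68735 ≡ 324
324 × 274 = 88776 ≡ 145

145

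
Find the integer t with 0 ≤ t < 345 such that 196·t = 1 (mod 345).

By the extended Euclidean algorithm:
345 = 1·196 + 149
196 = 1·149 + 47
149 = 3·47 + 8
47 = 5·8 + 7
8 = 1·7 + 1
7 = 7·1 + 0
gcd(196, 345) = 1, so the inverse exists.
Back-substitute for 1:
1 = 1·8 − 1·7
  = −1·47 + 6·8
  = 6·149 − 19·47
  = −19·196 + 25·149
  = 25·345 − 44·196
So 196⁻¹ ≡ −44 ≡ 301 (mod 345).

301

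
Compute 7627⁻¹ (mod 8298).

7927

Run the extended Euclidean algorithm:
8298 = 1*7627 + 671
7627 = 11*671 + 246
671 = 2*246 + 179
246 = 1*179 + 67
179 = 2*67 + 45
67 = 1*45 + 22
45 = 2*22 + 1
22 = 22*1 + 0
gcd(7627, 8298) = 1, so the inverse exists.
Back-substitute for 1:
1 = 1*45 − 2*22
  = −2*67 + 3*45
  = 3*179 − 8*67
  = −8*246 + 11*179
  = 11*671 − 30*246
  = −30*7627 + 341*671
  = 341*8298 − 371*7627
So 7627⁻¹ ≡ −371 ≡ 7927 (mod 8298).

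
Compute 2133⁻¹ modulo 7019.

Run the extended Euclidean algorithm:
7019 = 3·2133 + 620
2133 = 3·620 + 273
620 = 2·273 + 74
273 = 3·74 + 51
74 = 1·51 + 23
51 = 2·23 + 5
23 = 4·5 + 3
5 = 1·3 + 2
3 = 1·2 + 1
2 = 2·1 + 0
gcd(2133, 7019) = 1, so the inverse exists.
Bézout: 1 = 836·7019 − 2751·2133.
So 2133⁻¹ ≡ −2751 ≡ 4268 (mod 7019).

4268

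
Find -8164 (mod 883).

666

-8164 = -10×883 + 666, so -8164 ≡ 666 (mod 883).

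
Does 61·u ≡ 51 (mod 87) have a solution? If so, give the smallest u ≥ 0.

75

gcd(61, 87) = 1, so a unique solution mod 87 exists.
61⁻¹ ≡ 10 (mod 87).
u ≡ 10·51 ≡ 75 (mod 87).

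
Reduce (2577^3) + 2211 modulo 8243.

4766

(2577)^3 ≡ 2555 (mod 8243)
2555 + 2211 = 4766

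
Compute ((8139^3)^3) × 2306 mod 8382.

3942

(8139)^3 ≡ 1077 (mod 8382)
(1077)^3 ≡ 7017 (mod 8382)
7017 × 2306 = 16181202 ≡ 3942 (mod 8382)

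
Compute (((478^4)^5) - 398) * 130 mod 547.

(478)^4 ≡ 535 (mod 547)
(535)^5 ≡ 53 (mod 547)
53 - 398 = -345 ≡ 202 (mod 547)
202 * 130 = 26260 ≡ 4 (mod 547)

4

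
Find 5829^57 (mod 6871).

Using repeated squaring:
57 in binary is 111001, i.e. 57 = 32 + 16 + 8 + 1.
5829^1 ≡ 5829 (mod 6871)
5829^2 ≡ 5829^2 = 33977241 ≡ 146 (mod 6871)
5829^4 ≡ 146^2 = 21316 ≡ 703 (mod 6871)
5829^8 ≡ 703^2 = 494209 ≡ 6368 (mod 6871)
5829^16 ≡ 6368^2 = 40551424 ≡ 5653 (mod 6871)
5829^32 ≡ 5653^2 = 31956409 ≡ 6259 (mod 6871)
5829^57 = 5829^32 × 5829^16 × 5829^8 × 5829^1 ≡ 6259 × 5653 × 6368 × 5829 (mod 6871).
Accumulate the product:
6259 × 5653 = 35382127 ≡ 3348
3348 × 6368 = 21320064 ≡ 6222
6222 × 5829 = 36268038 ≡ 2900

2900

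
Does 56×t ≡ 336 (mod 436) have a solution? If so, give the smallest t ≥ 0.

6

gcd(56, 436) = 4, and 4 | 336, so solutions exist.
Divide through by 4: 14×t mod 109 = 84.
14⁻¹ ≡ 39 (mod 109).
t ≡ 39×84 ≡ 6 (mod 109).
The smallest non-negative solution is t = 6.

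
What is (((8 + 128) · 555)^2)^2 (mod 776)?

392

8 + 128 = 136
136 · 555 = 75480 ≡ 208 (mod 776)
(208)^2 ≡ 584 (mod 776)
(584)^2 ≡ 392 (mod 776)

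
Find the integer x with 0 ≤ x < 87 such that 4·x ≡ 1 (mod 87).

22

By the extended Euclidean algorithm:
87 = 21×4 + 3
4 = 1×3 + 1
3 = 3×1 + 0
gcd(4, 87) = 1, so the inverse exists.
Back-substitute for 1:
1 = 1×4 − 1×3
  = −1×87 + 22×4
So 4⁻¹ ≡ 22 (mod 87).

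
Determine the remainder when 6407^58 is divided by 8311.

Compute successive squares:
58 in binary is 111010, i.e. 58 = 32 + 16 + 8 + 2.
6407^1 ≡ 6407 (mod 8311)
6407^2 ≡ 6407^2 = 41049649 ≡ 1620 (mod 8311)
6407^4 ≡ 1620^2 = 2624400 ≡ 6435 (mod 8311)
6407^8 ≡ 6435^2 = 41409225 ≡ 3823 (mod 8311)
6407^16 ≡ 3823^2 = 14615329 ≡ 4591 (mod 8311)
6407^32 ≡ 4591^2 = 21077281 ≡ 585 (mod 8311)
6407^58 = 6407^32 · 6407^16 · 6407^8 · 6407^2 ≡ 585 · 4591 · 3823 · 1620 (mod 8311).
Accumulate the product:
585 · 4591 = 2685735 ≡ 1282
1282 · 3823 = 4901086 ≡ 5907
5907 · 1620 = 9569340 ≡ 3379

3379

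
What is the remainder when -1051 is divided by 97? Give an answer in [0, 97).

-1051 = -11·97 + 16, so -1051 ≡ 16 (mod 97).

16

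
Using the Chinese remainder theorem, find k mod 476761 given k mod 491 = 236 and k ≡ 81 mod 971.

333134

491⁻¹ mod 971: 491×265 ≡ 1 (mod 971), so 491⁻¹ ≡ 265.
k = 236 + 491×((81 − 236)×265 mod 971) = 236 + 491×678 = 333134.
Check: 333134 mod 491 = 236, 333134 mod 971 = 81. ✓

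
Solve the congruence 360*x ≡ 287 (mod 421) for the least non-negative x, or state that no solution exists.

16

gcd(360, 421) = 1, so a unique solution mod 421 exists.
360⁻¹ ≡ 69 (mod 421).
x ≡ 69*287 ≡ 16 (mod 421).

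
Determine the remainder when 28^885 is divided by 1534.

885 in binary is 1101110101, i.e. 885 = 512 + 256 + 64 + 32 + 16 + 4 + 1.
28^1 ≡ 28 (mod 1534)
28^2 ≡ 28^2 = 784 (mod 1534)
28^4 ≡ 784^2 = 614656 ≡ 1056 (mod 1534)
28^8 ≡ 1056^2 = 1115136 ≡ 1452 (mod 1534)
28^16 ≡ 1452^2 = 2108304 ≡ 588 (mod 1534)
28^32 ≡ 588^2 = 345744 ≡ 594 (mod 1534)
28^64 ≡ 594^2 = 352836 ≡ 16 (mod 1534)
28^128 ≡ 16^2 = 256 (mod 1534)
28^256 ≡ 256^2 = 65536 ≡ 1108 (mod 1534)
28^512 ≡ 1108^2 = 1227664 ≡ 464 (mod 1534)
28^885 = 28^512 × 28^256 × 28^64 × 28^32 × 28^16 × 28^4 × 28^1 ≡ 464 × 1108 × 16 × 594 × 588 × 1056 × 28 (mod 1534).
Accumulate the product:
464 × 1108 = 514112 ≡ 222
222 × 16 = 3552 ≡ 484
484 × 594 = 287496 ≡ 638
638 × 588 = 375144 ≡ 848
848 × 1056 = 895488 ≡ 1166
1166 × 28 = 32648 ≡ 434

434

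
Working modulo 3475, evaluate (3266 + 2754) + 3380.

2450

3266 + 2754 = 6020 ≡ 2545 (mod 3475)
2545 + 3380 = 5925 ≡ 2450 (mod 3475)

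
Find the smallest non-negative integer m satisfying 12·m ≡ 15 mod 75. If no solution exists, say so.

20

gcd(12, 75) = 3, and 3 | 15, so solutions exist.
Divide through by 3: 4·m ≡ 5 mod 25.
4⁻¹ ≡ 19 (mod 25).
m ≡ 19·5 ≡ 20 (mod 25).
The smallest non-negative solution is m = 20.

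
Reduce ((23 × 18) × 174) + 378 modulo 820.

254

23 × 18 = 414
414 × 174 = 72036 ≡ 696 (mod 820)
696 + 378 = 1074 ≡ 254 (mod 820)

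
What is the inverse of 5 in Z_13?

Run the extended Euclidean algorithm:
13 = 2×5 + 3
5 = 1×3 + 2
3 = 1×2 + 1
2 = 2×1 + 0
gcd(5, 13) = 1, so the inverse exists.
Bézout: 1 = 2×13 − 5×5.
So 5⁻¹ ≡ −5 ≡ 8 (mod 13).

8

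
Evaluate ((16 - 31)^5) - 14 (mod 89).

16 - 31 = -15 ≡ 74 (mod 89)
(74)^5 ≡ 62 (mod 89)
62 - 14 = 48

48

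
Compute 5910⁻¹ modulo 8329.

Apply the Euclidean algorithm and back-substitute:
8329 = 1*5910 + 2419
5910 = 2*2419 + 1072
2419 = 2*1072 + 275
1072 = 3*275 + 247
275 = 1*247 + 28
247 = 8*28 + 23
28 = 1*23 + 5
23 = 4*5 + 3
5 = 1*3 + 2
3 = 1*2 + 1
2 = 2*1 + 0
gcd(5910, 8329) = 1, so the inverse exists.
Bézout: 1 = −2321*8329 + 3271*5910.
So 5910⁻¹ ≡ 3271 (mod 8329).

3271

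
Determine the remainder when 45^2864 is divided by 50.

Using repeated squaring:
2864 in binary is 101100110000, i.e. 2864 = 2048 + 512 + 256 + 32 + 16.
45^1 ≡ 45 (mod 50)
45^2 ≡ 45^2 = 2025 ≡ 25 (mod 50)
45^4 ≡ 25^2 = 625 ≡ 25 (mod 50)
45^8 ≡ 25^2 = 625 ≡ 25 (mod 50)
45^16 ≡ 25^2 = 625 ≡ 25 (mod 50)
45^32 ≡ 25^2 = 625 ≡ 25 (mod 50)
45^64 ≡ 25^2 = 625 ≡ 25 (mod 50)
45^128 ≡ 25^2 = 625 ≡ 25 (mod 50)
45^256 ≡ 25^2 = 625 ≡ 25 (mod 50)
45^512 ≡ 25^2 = 625 ≡ 25 (mod 50)
45^1024 ≡ 25^2 = 625 ≡ 25 (mod 50)
45^2048 ≡ 25^2 = 625 ≡ 25 (mod 50)
45^2864 = 45^2048 · 45^512 · 45^256 · 45^32 · 45^16 ≡ 25 · 25 · 25 · 25 · 25 (mod 50).
Accumulate the product:
25 · 25 = 625 ≡ 25
25 · 25 = 625 ≡ 25
25 · 25 = 625 ≡ 25
25 · 25 = 625 ≡ 25

25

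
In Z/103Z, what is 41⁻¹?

98

Apply the Euclidean algorithm and back-substitute:
103 = 2·41 + 21
41 = 1·21 + 20
21 = 1·20 + 1
20 = 20·1 + 0
gcd(41, 103) = 1, so the inverse exists.
Bézout: 1 = 2·103 − 5·41.
So 41⁻¹ ≡ −5 ≡ 98 (mod 103).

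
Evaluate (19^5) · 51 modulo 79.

(19)^5 ≡ 2 (mod 79)
2 · 51 = 102 ≡ 23 (mod 79)

23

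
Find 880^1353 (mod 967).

By square-and-multiply:
1353 in binary is 10101001001, i.e. 1353 = 1024 + 256 + 64 + 8 + 1.
880^1 ≡ 880 (mod 967)
880^2 ≡ 880^2 = 774400 ≡ 800 (mod 967)
880^4 ≡ 800^2 = 640000 ≡ 813 (mod 967)
880^8 ≡ 813^2 = 660969 ≡ 508 (mod 967)
880^16 ≡ 508^2 = 258064 ≡ 842 (mod 967)
880^32 ≡ 842^2 = 708964 ≡ 153 (mod 967)
880^64 ≡ 153^2 = 23409 ≡ 201 (mod 967)
880^128 ≡ 201^2 = 40401 ≡ 754 (mod 967)
880^256 ≡ 754^2 = 568516 ≡ 887 (mod 967)
880^512 ≡ 887^2 = 786769 ≡ 598 (mod 967)
880^1024 ≡ 598^2 = 357604 ≡ 781 (mod 967)
880^1353 = 880^1024 * 880^256 * 880^64 * 880^8 * 880^1 ≡ 781 * 887 * 201 * 508 * 880 (mod 967).
Accumulate the product:
781 * 887 = 692747 ≡ 375
375 * 201 = 75375 ≡ 916
916 * 508 = 465328 ≡ 201
201 * 880 = 176880 ≡ 886

886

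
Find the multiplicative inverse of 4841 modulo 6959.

6936

6959 = 1·4841 + 2118
4841 = 2·2118 + 605
2118 = 3·605 + 303
605 = 1·303 + 302
303 = 1·302 + 1
302 = 302·1 + 0
gcd(4841, 6959) = 1, so the inverse exists.
Back-substitute for 1:
1 = 1·303 − 1·302
  = −1·605 + 2·303
  = 2·2118 − 7·605
  = −7·4841 + 16·2118
  = 16·6959 − 23·4841
So 4841⁻¹ ≡ −23 ≡ 6936 (mod 6959).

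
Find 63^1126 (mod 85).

19

By square-and-multiply:
1126 in binary is 10001100110, i.e. 1126 = 1024 + 64 + 32 + 4 + 2.
63^1 ≡ 63 (mod 85)
63^2 ≡ 63^2 = 3969 ≡ 59 (mod 85)
63^4 ≡ 59^2 = 3481 ≡ 81 (mod 85)
63^8 ≡ 81^2 = 6561 ≡ 16 (mod 85)
63^16 ≡ 16^2 = 256 ≡ 1 (mod 85)
63^32 ≡ 1^2 = 1 (mod 85)
63^64 ≡ 1^2 = 1 (mod 85)
63^128 ≡ 1^2 = 1 (mod 85)
63^256 ≡ 1^2 = 1 (mod 85)
63^512 ≡ 1^2 = 1 (mod 85)
63^1024 ≡ 1^2 = 1 (mod 85)
63^1126 = 63^1024 × 63^64 × 63^32 × 63^4 × 63^2 ≡ 1 × 1 × 1 × 81 × 59 (mod 85).
Accumulate the product:
1 × 1 = 1
1 × 1 = 1
1 × 81 = 81
81 × 59 = 4779 ≡ 19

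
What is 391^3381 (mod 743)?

3381 in binary is 110100110101, i.e. 3381 = 2048 + 1024 + 256 + 32 + 16 + 4 + 1.
391^1 ≡ 391 (mod 743)
391^2 ≡ 391^2 = 152881 ≡ 566 (mod 743)
391^4 ≡ 566^2 = 320356 ≡ 123 (mod 743)
391^8 ≡ 123^2 = 15129 ≡ 269 (mod 743)
391^16 ≡ 269^2 = 72361 ≡ 290 (mod 743)
391^32 ≡ 290^2 = 84100 ≡ 141 (mod 743)
391^64 ≡ 141^2 = 19881 ≡ 563 (mod 743)
391^128 ≡ 563^2 = 316969 ≡ 451 (mod 743)
391^256 ≡ 451^2 = 203401 ≡ 562 (mod 743)
391^512 ≡ 562^2 = 315844 ≡ 69 (mod 743)
391^1024 ≡ 69^2 = 4761 ≡ 303 (mod 743)
391^2048 ≡ 303^2 = 91809 ≡ 420 (mod 743)
391^3381 = 391^2048 · 391^1024 · 391^256 · 391^32 · 391^16 · 391^4 · 391^1 ≡ 420 · 303 · 562 · 141 · 290 · 123 · 391 (mod 743).
Accumulate the product:
420 · 303 = 127260 ≡ 207
207 · 562 = 116334 ≡ 426
426 · 141 = 60066 ≡ 626
626 · 290 = 181540 ≡ 248
248 · 123 = 30504 ≡ 41
41 · 391 = 16031 ≡ 428

428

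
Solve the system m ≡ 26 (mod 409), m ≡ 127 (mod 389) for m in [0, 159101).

89597

409⁻¹ mod 389: 409×214 ≡ 1 (mod 389), so 409⁻¹ ≡ 214.
m = 26 + 409×((127 − 26)×214 mod 389) = 26 + 409×219 = 89597.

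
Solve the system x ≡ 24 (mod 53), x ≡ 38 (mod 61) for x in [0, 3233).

53⁻¹ mod 61: 53×38 ≡ 1 (mod 61), so 53⁻¹ ≡ 38.
x = 24 + 53×((38 − 24)×38 mod 61) = 24 + 53×44 = 2356.
Check: 2356 mod 53 = 24, 2356 mod 61 = 38. ✓

2356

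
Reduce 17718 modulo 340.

38

17718 = 52×340 + 38, so 17718 ≡ 38 (mod 340).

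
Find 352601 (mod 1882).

352601 = 187·1882 + 667, so 352601 ≡ 667 (mod 1882).

667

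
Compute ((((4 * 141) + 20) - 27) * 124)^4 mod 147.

85

4 * 141 = 564 ≡ 123 (mod 147)
123 + 20 = 143
143 - 27 = 116
116 * 124 = 14384 ≡ 125 (mod 147)
(125)^4 ≡ 85 (mod 147)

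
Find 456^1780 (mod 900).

Using repeated squaring:
1780 in binary is 11011110100, i.e. 1780 = 1024 + 512 + 128 + 64 + 32 + 16 + 4.
456^1 ≡ 456 (mod 900)
456^2 ≡ 456^2 = 207936 ≡ 36 (mod 900)
456^4 ≡ 36^2 = 1296 ≡ 396 (mod 900)
456^8 ≡ 396^2 = 156816 ≡ 216 (mod 900)
456^16 ≡ 216^2 = 46656 ≡ 756 (mod 900)
456^32 ≡ 756^2 = 571536 ≡ 36 (mod 900)
456^64 ≡ 36^2 = 1296 ≡ 396 (mod 900)
456^128 ≡ 396^2 = 156816 ≡ 216 (mod 900)
456^256 ≡ 216^2 = 46656 ≡ 756 (mod 900)
456^512 ≡ 756^2 = 571536 ≡ 36 (mod 900)
456^1024 ≡ 36^2 = 1296 ≡ 396 (mod 900)
456^1780 = 456^1024 × 456^512 × 456^128 × 456^64 × 456^32 × 456^16 × 456^4 ≡ 396 × 36 × 216 × 396 × 36 × 756 × 396 (mod 900).
Accumulate the product:
396 × 36 = 14256 ≡ 756
756 × 216 = 163296 ≡ 396
396 × 396 = 156816 ≡ 216
216 × 36 = 7776 ≡ 576
576 × 756 = 435456 ≡ 756
756 × 396 = 299376 ≡ 576

576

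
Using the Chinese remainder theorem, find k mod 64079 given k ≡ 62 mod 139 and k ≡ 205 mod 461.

46766

139⁻¹ mod 461: 139*199 ≡ 1 (mod 461), so 139⁻¹ ≡ 199.
k = 62 + 139*((205 − 62)*199 mod 461) = 62 + 139*336 = 46766.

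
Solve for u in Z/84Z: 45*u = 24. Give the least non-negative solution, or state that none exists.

gcd(45, 84) = 3, and 3 | 24, so solutions exist.
Divide through by 3: 15*u ≡ 8 (mod 28).
15⁻¹ ≡ 15 (mod 28).
u ≡ 15*8 ≡ 8 (mod 28).
The smallest non-negative solution is u = 8.

8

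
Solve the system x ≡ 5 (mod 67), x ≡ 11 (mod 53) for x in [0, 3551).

541

67⁻¹ mod 53: 67*19 ≡ 1 (mod 53), so 67⁻¹ ≡ 19.
x = 5 + 67*((11 − 5)*19 mod 53) = 5 + 67*8 = 541.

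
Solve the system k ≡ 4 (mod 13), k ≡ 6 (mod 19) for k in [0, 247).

13⁻¹ mod 19: 13*3 ≡ 1 (mod 19), so 13⁻¹ ≡ 3.
k = 4 + 13*((6 − 4)*3 mod 19) = 4 + 13*6 = 82.

82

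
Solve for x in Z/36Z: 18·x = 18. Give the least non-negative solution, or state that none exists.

gcd(18, 36) = 18, and 18 | 18, so solutions exist.
Divide through by 18: 1·x = 1 (mod 2).
1⁻¹ ≡ 1 (mod 2).
x ≡ 1·1 ≡ 1 (mod 2).
The smallest non-negative solution is x = 1.

1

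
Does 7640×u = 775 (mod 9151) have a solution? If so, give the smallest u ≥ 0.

gcd(7640, 9151) = 1, so a unique solution mod 9151 exists.
7640⁻¹ ≡ 969 (mod 9151).
u ≡ 969×775 ≡ 593 (mod 9151).

593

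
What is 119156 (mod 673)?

35

119156 = 177*673 + 35, so 119156 ≡ 35 (mod 673).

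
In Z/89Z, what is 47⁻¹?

36

By the extended Euclidean algorithm:
89 = 1×47 + 42
47 = 1×42 + 5
42 = 8×5 + 2
5 = 2×2 + 1
2 = 2×1 + 0
gcd(47, 89) = 1, so the inverse exists.
Back-substitute for 1:
1 = 1×5 − 2×2
  = −2×42 + 17×5
  = 17×47 − 19×42
  = −19×89 + 36×47
So 47⁻¹ ≡ 36 (mod 89).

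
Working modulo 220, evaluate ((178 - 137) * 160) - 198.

178 - 137 = 41
41 * 160 = 6560 ≡ 180 (mod 220)
180 - 198 = -18 ≡ 202 (mod 220)

202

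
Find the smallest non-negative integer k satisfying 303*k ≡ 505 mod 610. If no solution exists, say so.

205

gcd(303, 610) = 1, so a unique solution mod 610 exists.
303⁻¹ ≡ 457 (mod 610).
k ≡ 457*505 ≡ 205 (mod 610).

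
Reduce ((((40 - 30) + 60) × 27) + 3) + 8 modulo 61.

40 - 30 = 10
10 + 60 = 70 ≡ 9 (mod 61)
9 × 27 = 243 ≡ 60 (mod 61)
60 + 3 = 63 ≡ 2 (mod 61)
2 + 8 = 10

10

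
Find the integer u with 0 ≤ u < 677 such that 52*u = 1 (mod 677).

677 = 13×52 + 1
52 = 52×1 + 0
gcd(52, 677) = 1, so the inverse exists.
Bézout: 1 = 1×677 − 13×52.
So 52⁻¹ ≡ −13 ≡ 664 (mod 677).

664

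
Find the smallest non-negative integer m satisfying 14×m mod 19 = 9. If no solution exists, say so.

2

gcd(14, 19) = 1, so a unique solution mod 19 exists.
14⁻¹ ≡ 15 (mod 19).
m ≡ 15×9 ≡ 2 (mod 19).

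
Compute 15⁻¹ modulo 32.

15

32 = 2×15 + 2
15 = 7×2 + 1
2 = 2×1 + 0
gcd(15, 32) = 1, so the inverse exists.
Back-substitute for 1:
1 = 1×15 − 7×2
  = −7×32 + 15×15
So 15⁻¹ ≡ 15 (mod 32).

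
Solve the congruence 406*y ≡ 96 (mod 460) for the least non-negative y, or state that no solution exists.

126

gcd(406, 460) = 2, and 2 | 96, so solutions exist.
Divide through by 2: 203*y ≡ 48 (mod 230).
203⁻¹ ≡ 17 (mod 230).
y ≡ 17*48 ≡ 126 (mod 230).
The smallest non-negative solution is y = 126.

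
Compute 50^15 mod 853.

280

15 in binary is 1111, i.e. 15 = 8 + 4 + 2 + 1.
50^1 ≡ 50 (mod 853)
50^2 ≡ 50^2 = 2500 ≡ 794 (mod 853)
50^4 ≡ 794^2 = 630436 ≡ 69 (mod 853)
50^8 ≡ 69^2 = 4761 ≡ 496 (mod 853)
50^15 = 50^8 × 50^4 × 50^2 × 50^1 ≡ 496 × 69 × 794 × 50 (mod 853).
Accumulate the product:
496 × 69 = 34224 ≡ 104
104 × 794 = 82576 ≡ 688
688 × 50 = 34400 ≡ 280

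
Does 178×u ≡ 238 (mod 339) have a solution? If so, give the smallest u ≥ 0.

28

gcd(178, 339) = 1, so a unique solution mod 339 exists.
178⁻¹ ≡ 40 (mod 339).
u ≡ 40×238 ≡ 28 (mod 339).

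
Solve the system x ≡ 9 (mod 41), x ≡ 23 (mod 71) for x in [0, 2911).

41⁻¹ mod 71: 41×26 ≡ 1 (mod 71), so 41⁻¹ ≡ 26.
x = 9 + 41×((23 − 9)×26 mod 71) = 9 + 41×9 = 378.

378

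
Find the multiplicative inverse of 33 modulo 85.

67

Run the extended Euclidean algorithm:
85 = 2×33 + 19
33 = 1×19 + 14
19 = 1×14 + 5
14 = 2×5 + 4
5 = 1×4 + 1
4 = 4×1 + 0
gcd(33, 85) = 1, so the inverse exists.
Back-substitute for 1:
1 = 1×5 − 1×4
  = −1×14 + 3×5
  = 3×19 − 4×14
  = −4×33 + 7×19
  = 7×85 − 18×33
So 33⁻¹ ≡ −18 ≡ 67 (mod 85).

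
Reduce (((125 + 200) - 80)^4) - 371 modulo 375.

254

125 + 200 = 325
325 - 80 = 245
(245)^4 ≡ 250 (mod 375)
250 - 371 = -121 ≡ 254 (mod 375)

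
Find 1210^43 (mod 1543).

1507

43 in binary is 101011, i.e. 43 = 32 + 8 + 2 + 1.
1210^1 ≡ 1210 (mod 1543)
1210^2 ≡ 1210^2 = 1464100 ≡ 1336 (mod 1543)
1210^4 ≡ 1336^2 = 1784896 ≡ 1188 (mod 1543)
1210^8 ≡ 1188^2 = 1411344 ≡ 1042 (mod 1543)
1210^16 ≡ 1042^2 = 1085764 ≡ 1035 (mod 1543)
1210^32 ≡ 1035^2 = 1071225 ≡ 383 (mod 1543)
1210^43 = 1210^32 * 1210^8 * 1210^2 * 1210^1 ≡ 383 * 1042 * 1336 * 1210 (mod 1543).
Accumulate the product:
383 * 1042 = 399086 ≡ 992
992 * 1336 = 1325312 ≡ 1418
1418 * 1210 = 1715780 ≡ 1507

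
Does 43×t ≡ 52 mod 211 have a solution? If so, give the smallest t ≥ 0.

gcd(43, 211) = 1, so a unique solution mod 211 exists.
43⁻¹ ≡ 54 (mod 211).
t ≡ 54×52 ≡ 65 (mod 211).

65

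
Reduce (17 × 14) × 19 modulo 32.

10

17 × 14 = 238 ≡ 14 (mod 32)
14 × 19 = 266 ≡ 10 (mod 32)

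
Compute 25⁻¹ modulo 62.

5

Apply the Euclidean algorithm and back-substitute:
62 = 2*25 + 12
25 = 2*12 + 1
12 = 12*1 + 0
gcd(25, 62) = 1, so the inverse exists.
Back-substitute for 1:
1 = 1*25 − 2*12
  = −2*62 + 5*25
So 25⁻¹ ≡ 5 (mod 62).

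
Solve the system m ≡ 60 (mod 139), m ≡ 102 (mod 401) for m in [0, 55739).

8122

139⁻¹ mod 401: 139*326 ≡ 1 (mod 401), so 139⁻¹ ≡ 326.
m = 60 + 139*((102 − 60)*326 mod 401) = 60 + 139*58 = 8122.
Check: 8122 mod 139 = 60, 8122 mod 401 = 102. ✓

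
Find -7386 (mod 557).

412

-7386 = -14*557 + 412, so -7386 ≡ 412 (mod 557).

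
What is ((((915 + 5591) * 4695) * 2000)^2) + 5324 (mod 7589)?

915 + 5591 = 6506
6506 * 4695 = 30545670 ≡ 7534 (mod 7589)
7534 * 2000 = 15068000 ≡ 3835 (mod 7589)
(3835)^2 ≡ 7332 (mod 7589)
7332 + 5324 = 12656 ≡ 5067 (mod 7589)

5067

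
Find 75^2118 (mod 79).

Using repeated squaring:
2118 in binary is 100001000110, i.e. 2118 = 2048 + 64 + 4 + 2.
75^1 ≡ 75 (mod 79)
75^2 ≡ 75^2 = 5625 ≡ 16 (mod 79)
75^4 ≡ 16^2 = 256 ≡ 19 (mod 79)
75^8 ≡ 19^2 = 361 ≡ 45 (mod 79)
75^16 ≡ 45^2 = 2025 ≡ 50 (mod 79)
75^32 ≡ 50^2 = 2500 ≡ 51 (mod 79)
75^64 ≡ 51^2 = 2601 ≡ 73 (mod 79)
75^128 ≡ 73^2 = 5329 ≡ 36 (mod 79)
75^256 ≡ 36^2 = 1296 ≡ 32 (mod 79)
75^512 ≡ 32^2 = 1024 ≡ 76 (mod 79)
75^1024 ≡ 76^2 = 5776 ≡ 9 (mod 79)
75^2048 ≡ 9^2 = 81 ≡ 2 (mod 79)
75^2118 = 75^2048 * 75^64 * 75^4 * 75^2 ≡ 2 * 73 * 19 * 16 (mod 79).
Accumulate the product:
2 * 73 = 146 ≡ 67
67 * 19 = 1273 ≡ 9
9 * 16 = 144 ≡ 65

65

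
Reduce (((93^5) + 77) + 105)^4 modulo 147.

(93)^5 ≡ 60 (mod 147)
60 + 77 = 137
137 + 105 = 242 ≡ 95 (mod 147)
(95)^4 ≡ 130 (mod 147)

130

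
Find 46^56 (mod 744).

56 in binary is 111000, i.e. 56 = 32 + 16 + 8.
46^1 ≡ 46 (mod 744)
46^2 ≡ 46^2 = 2116 ≡ 628 (mod 744)
46^4 ≡ 628^2 = 394384 ≡ 64 (mod 744)
46^8 ≡ 64^2 = 4096 ≡ 376 (mod 744)
46^16 ≡ 376^2 = 141376 ≡ 16 (mod 744)
46^32 ≡ 16^2 = 256 (mod 744)
46^56 = 46^32 * 46^16 * 46^8 ≡ 256 * 16 * 376 (mod 744).
Accumulate the product:
256 * 16 = 4096 ≡ 376
376 * 376 = 141376 ≡ 16

16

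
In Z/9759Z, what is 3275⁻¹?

9759 = 2*3275 + 3209
3275 = 1*3209 + 66
3209 = 48*66 + 41
66 = 1*41 + 25
41 = 1*25 + 16
25 = 1*16 + 9
16 = 1*9 + 7
9 = 1*7 + 2
7 = 3*2 + 1
2 = 2*1 + 0
gcd(3275, 9759) = 1, so the inverse exists.
Bézout: 1 = 1439*9759 − 4288*3275.
So 3275⁻¹ ≡ −4288 ≡ 5471 (mod 9759).

5471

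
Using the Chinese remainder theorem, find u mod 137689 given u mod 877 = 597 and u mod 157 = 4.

877⁻¹ mod 157: 877×128 ≡ 1 (mod 157), so 877⁻¹ ≡ 128.
u = 597 + 877×((4 − 597)×128 mod 157) = 597 + 877×84 = 74265.

74265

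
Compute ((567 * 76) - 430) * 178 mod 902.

567 * 76 = 43092 ≡ 698 (mod 902)
698 - 430 = 268
268 * 178 = 47704 ≡ 800 (mod 902)

800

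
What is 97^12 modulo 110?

Compute successive squares:
97^1 ≡ 97 (mod 110)
97^2 ≡ 97^2 = 9409 ≡ 59 (mod 110)
97^4 ≡ 59^2 = 3481 ≡ 71 (mod 110)
97^8 ≡ 71^2 = 5041 ≡ 91 (mod 110)
97^12 = 97^8 × 97^4 ≡ 91 × 71 (mod 110).
91 × 71 = 6461 ≡ 81 (mod 110).

81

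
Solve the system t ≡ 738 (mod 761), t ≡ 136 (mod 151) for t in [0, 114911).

761⁻¹ mod 151: 761*126 ≡ 1 (mod 151), so 761⁻¹ ≡ 126.
t = 738 + 761*((136 − 738)*126 mod 151) = 738 + 761*101 = 77599.
Check: 77599 mod 761 = 738, 77599 mod 151 = 136. ✓

77599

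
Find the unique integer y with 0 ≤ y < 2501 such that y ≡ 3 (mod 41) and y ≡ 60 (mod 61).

2012

41⁻¹ mod 61: 41×3 ≡ 1 (mod 61), so 41⁻¹ ≡ 3.
y = 3 + 41×((60 − 3)×3 mod 61) = 3 + 41×49 = 2012.
Check: 2012 mod 41 = 3, 2012 mod 61 = 60. ✓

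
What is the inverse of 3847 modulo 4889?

3899

4889 = 1·3847 + 1042
3847 = 3·1042 + 721
1042 = 1·721 + 321
721 = 2·321 + 79
321 = 4·79 + 5
79 = 15·5 + 4
5 = 1·4 + 1
4 = 4·1 + 0
gcd(3847, 4889) = 1, so the inverse exists.
Back-substitute for 1:
1 = 1·5 − 1·4
  = −1·79 + 16·5
  = 16·321 − 65·79
  = −65·721 + 146·321
  = 146·1042 − 211·721
  = −211·3847 + 779·1042
  = 779·4889 − 990·3847
So 3847⁻¹ ≡ −990 ≡ 3899 (mod 4889).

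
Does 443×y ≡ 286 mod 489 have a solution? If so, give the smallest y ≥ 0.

gcd(443, 489) = 1, so a unique solution mod 489 exists.
443⁻¹ ≡ 287 (mod 489).
y ≡ 287×286 ≡ 419 (mod 489).

419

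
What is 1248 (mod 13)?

0

1248 = 96·13 + 0, so 1248 ≡ 0 (mod 13).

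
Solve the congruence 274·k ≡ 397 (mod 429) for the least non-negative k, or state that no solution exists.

gcd(274, 429) = 1, so a unique solution mod 429 exists.
274⁻¹ ≡ 274 (mod 429).
k ≡ 274·397 ≡ 241 (mod 429).

241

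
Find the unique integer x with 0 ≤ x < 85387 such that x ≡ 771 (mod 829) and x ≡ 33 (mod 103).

66262

829⁻¹ mod 103: 829*62 ≡ 1 (mod 103), so 829⁻¹ ≡ 62.
x = 771 + 829*((33 − 771)*62 mod 103) = 771 + 829*79 = 66262.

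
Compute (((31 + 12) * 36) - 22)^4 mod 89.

31 + 12 = 43
43 * 36 = 1548 ≡ 35 (mod 89)
35 - 22 = 13
(13)^4 ≡ 81 (mod 89)

81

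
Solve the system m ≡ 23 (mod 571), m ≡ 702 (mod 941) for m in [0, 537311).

346049

571⁻¹ mod 941: 571*206 ≡ 1 (mod 941), so 571⁻¹ ≡ 206.
m = 23 + 571*((702 − 23)*206 mod 941) = 23 + 571*606 = 346049.
Check: 346049 mod 571 = 23, 346049 mod 941 = 702. ✓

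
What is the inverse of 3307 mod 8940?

3463

By the extended Euclidean algorithm:
8940 = 2·3307 + 2326
3307 = 1·2326 + 981
2326 = 2·981 + 364
981 = 2·364 + 253
364 = 1·253 + 111
253 = 2·111 + 31
111 = 3·31 + 18
31 = 1·18 + 13
18 = 1·13 + 5
13 = 2·5 + 3
5 = 1·3 + 2
3 = 1·2 + 1
2 = 2·1 + 0
gcd(3307, 8940) = 1, so the inverse exists.
Bézout: 1 = −1281·8940 + 3463·3307.
So 3307⁻¹ ≡ 3463 (mod 8940).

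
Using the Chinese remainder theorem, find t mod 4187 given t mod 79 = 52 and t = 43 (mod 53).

1474

79⁻¹ mod 53: 79*51 ≡ 1 (mod 53), so 79⁻¹ ≡ 51.
t = 52 + 79*((43 − 52)*51 mod 53) = 52 + 79*18 = 1474.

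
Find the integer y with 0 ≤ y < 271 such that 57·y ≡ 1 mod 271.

252

Run the extended Euclidean algorithm:
271 = 4*57 + 43
57 = 1*43 + 14
43 = 3*14 + 1
14 = 14*1 + 0
gcd(57, 271) = 1, so the inverse exists.
Back-substitute for 1:
1 = 1*43 − 3*14
  = −3*57 + 4*43
  = 4*271 − 19*57
So 57⁻¹ ≡ −19 ≡ 252 (mod 271).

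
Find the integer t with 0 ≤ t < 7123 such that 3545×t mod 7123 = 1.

5612

Run the extended Euclidean algorithm:
7123 = 2×3545 + 33
3545 = 107×33 + 14
33 = 2×14 + 5
14 = 2×5 + 4
5 = 1×4 + 1
4 = 4×1 + 0
gcd(3545, 7123) = 1, so the inverse exists.
Back-substitute for 1:
1 = 1×5 − 1×4
  = −1×14 + 3×5
  = 3×33 − 7×14
  = −7×3545 + 752×33
  = 752×7123 − 1511×3545
So 3545⁻¹ ≡ −1511 ≡ 5612 (mod 7123).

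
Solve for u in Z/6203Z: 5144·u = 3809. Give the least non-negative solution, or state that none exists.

547

gcd(5144, 6203) = 1, so a unique solution mod 6203 exists.
5144⁻¹ ≡ 3122 (mod 6203).
u ≡ 3122·3809 ≡ 547 (mod 6203).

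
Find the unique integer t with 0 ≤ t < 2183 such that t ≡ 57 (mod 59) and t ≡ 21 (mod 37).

1945

59⁻¹ mod 37: 59*32 ≡ 1 (mod 37), so 59⁻¹ ≡ 32.
t = 57 + 59*((21 − 57)*32 mod 37) = 57 + 59*32 = 1945.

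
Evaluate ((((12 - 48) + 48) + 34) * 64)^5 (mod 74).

4

12 - 48 = -36 ≡ 38 (mod 74)
38 + 48 = 86 ≡ 12 (mod 74)
12 + 34 = 46
46 * 64 = 2944 ≡ 58 (mod 74)
(58)^5 ≡ 4 (mod 74)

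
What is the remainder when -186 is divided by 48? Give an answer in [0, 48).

-186 = -4*48 + 6, so -186 ≡ 6 (mod 48).

6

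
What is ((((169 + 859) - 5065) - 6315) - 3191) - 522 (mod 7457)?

849

169 + 859 = 1028
1028 - 5065 = -4037 ≡ 3420 (mod 7457)
3420 - 6315 = -2895 ≡ 4562 (mod 7457)
4562 - 3191 = 1371
1371 - 522 = 849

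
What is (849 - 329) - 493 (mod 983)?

849 - 329 = 520
520 - 493 = 27

27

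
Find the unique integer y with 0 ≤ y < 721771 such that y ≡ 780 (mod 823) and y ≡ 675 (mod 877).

283069

823⁻¹ mod 877: 823·406 ≡ 1 (mod 877), so 823⁻¹ ≡ 406.
y = 780 + 823·((675 − 780)·406 mod 877) = 780 + 823·343 = 283069.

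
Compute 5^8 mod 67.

5^1 ≡ 5 (mod 67)
5^2 ≡ 5^2 = 25 (mod 67)
5^4 ≡ 25^2 = 625 ≡ 22 (mod 67)
5^8 ≡ 22^2 = 484 ≡ 15 (mod 67)
So 5^8 ≡ 15 (mod 67).

15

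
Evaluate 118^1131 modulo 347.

239

1131 in binary is 10001101011, i.e. 1131 = 1024 + 64 + 32 + 8 + 2 + 1.
118^1 ≡ 118 (mod 347)
118^2 ≡ 118^2 = 13924 ≡ 44 (mod 347)
118^4 ≡ 44^2 = 1936 ≡ 201 (mod 347)
118^8 ≡ 201^2 = 40401 ≡ 149 (mod 347)
118^16 ≡ 149^2 = 22201 ≡ 340 (mod 347)
118^32 ≡ 340^2 = 115600 ≡ 49 (mod 347)
118^64 ≡ 49^2 = 2401 ≡ 319 (mod 347)
118^128 ≡ 319^2 = 101761 ≡ 90 (mod 347)
118^256 ≡ 90^2 = 8100 ≡ 119 (mod 347)
118^512 ≡ 119^2 = 14161 ≡ 281 (mod 347)
118^1024 ≡ 281^2 = 78961 ≡ 192 (mod 347)
118^1131 = 118^1024 · 118^64 · 118^32 · 118^8 · 118^2 · 118^1 ≡ 192 · 319 · 49 · 149 · 44 · 118 (mod 347).
Accumulate the product:
192 · 319 = 61248 ≡ 176
176 · 49 = 8624 ≡ 296
296 · 149 = 44104 ≡ 35
35 · 44 = 1540 ≡ 152
152 · 118 = 17936 ≡ 239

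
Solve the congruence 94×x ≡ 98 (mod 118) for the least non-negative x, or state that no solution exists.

gcd(94, 118) = 2, and 2 | 98, so solutions exist.
Divide through by 2: 47×x = 49 (mod 59).
47⁻¹ ≡ 54 (mod 59).
x ≡ 54×49 ≡ 50 (mod 59).
The smallest non-negative solution is x = 50.

50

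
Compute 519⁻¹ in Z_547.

Run the extended Euclidean algorithm:
547 = 1×519 + 28
519 = 18×28 + 15
28 = 1×15 + 13
15 = 1×13 + 2
13 = 6×2 + 1
2 = 2×1 + 0
gcd(519, 547) = 1, so the inverse exists.
Back-substitute for 1:
1 = 1×13 − 6×2
  = −6×15 + 7×13
  = 7×28 − 13×15
  = −13×519 + 241×28
  = 241×547 − 254×519
So 519⁻¹ ≡ −254 ≡ 293 (mod 547).

293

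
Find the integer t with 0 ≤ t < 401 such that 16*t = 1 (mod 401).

376

Run the extended Euclidean algorithm:
401 = 25*16 + 1
16 = 16*1 + 0
gcd(16, 401) = 1, so the inverse exists.
Back-substitute for 1:
1 = 1*401 − 25*16
So 16⁻¹ ≡ −25 ≡ 376 (mod 401).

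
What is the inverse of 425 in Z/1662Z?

1181

Run the extended Euclidean algorithm:
1662 = 3×425 + 387
425 = 1×387 + 38
387 = 10×38 + 7
38 = 5×7 + 3
7 = 2×3 + 1
3 = 3×1 + 0
gcd(425, 1662) = 1, so the inverse exists.
Back-substitute for 1:
1 = 1×7 − 2×3
  = −2×38 + 11×7
  = 11×387 − 112×38
  = −112×425 + 123×387
  = 123×1662 − 481×425
So 425⁻¹ ≡ −481 ≡ 1181 (mod 1662).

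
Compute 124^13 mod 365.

314

Using repeated squaring:
13 in binary is 1101, i.e. 13 = 8 + 4 + 1.
124^1 ≡ 124 (mod 365)
124^2 ≡ 124^2 = 15376 ≡ 46 (mod 365)
124^4 ≡ 46^2 = 2116 ≡ 291 (mod 365)
124^8 ≡ 291^2 = 84681 ≡ 1 (mod 365)
124^13 = 124^8 · 124^4 · 124^1 ≡ 1 · 291 · 124 (mod 365).
Accumulate the product:
1 · 291 = 291
291 · 124 = 36084 ≡ 314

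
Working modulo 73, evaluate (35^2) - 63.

67

(35)^2 ≡ 57 (mod 73)
57 - 63 = -6 ≡ 67 (mod 73)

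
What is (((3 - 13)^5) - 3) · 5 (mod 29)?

3

3 - 13 = -10 ≡ 19 (mod 29)
(19)^5 ≡ 21 (mod 29)
21 - 3 = 18
18 · 5 = 90 ≡ 3 (mod 29)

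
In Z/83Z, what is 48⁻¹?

64

Run the extended Euclidean algorithm:
83 = 1·48 + 35
48 = 1·35 + 13
35 = 2·13 + 9
13 = 1·9 + 4
9 = 2·4 + 1
4 = 4·1 + 0
gcd(48, 83) = 1, so the inverse exists.
Bézout: 1 = 11·83 − 19·48.
So 48⁻¹ ≡ −19 ≡ 64 (mod 83).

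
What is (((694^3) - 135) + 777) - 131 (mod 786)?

749

(694)^3 ≡ 238 (mod 786)
238 - 135 = 103
103 + 777 = 880 ≡ 94 (mod 786)
94 - 131 = -37 ≡ 749 (mod 786)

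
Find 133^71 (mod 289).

210

133^1 ≡ 133 (mod 289)
133^2 ≡ 133^2 = 17689 ≡ 60 (mod 289)
133^4 ≡ 60^2 = 3600 ≡ 132 (mod 289)
133^8 ≡ 132^2 = 17424 ≡ 84 (mod 289)
133^16 ≡ 84^2 = 7056 ≡ 120 (mod 289)
133^32 ≡ 120^2 = 14400 ≡ 239 (mod 289)
133^64 ≡ 239^2 = 57121 ≡ 188 (mod 289)
133^71 = 133^64 · 133^4 · 133^2 · 133^1 ≡ 188 · 132 · 60 · 133 (mod 289).
Accumulate the product:
188 · 132 = 24816 ≡ 251
251 · 60 = 15060 ≡ 32
32 · 133 = 4256 ≡ 210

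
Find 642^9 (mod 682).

58

Compute successive squares:
642^1 ≡ 642 (mod 682)
642^2 ≡ 642^2 = 412164 ≡ 236 (mod 682)
642^4 ≡ 236^2 = 55696 ≡ 454 (mod 682)
642^8 ≡ 454^2 = 206116 ≡ 152 (mod 682)
642^9 = 642^8 · 642^1 ≡ 152 · 642 (mod 682).
152 · 642 = 97584 ≡ 58 (mod 682).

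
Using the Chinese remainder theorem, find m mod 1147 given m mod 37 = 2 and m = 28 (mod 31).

37⁻¹ mod 31: 37*26 ≡ 1 (mod 31), so 37⁻¹ ≡ 26.
m = 2 + 37*((28 − 2)*26 mod 31) = 2 + 37*25 = 927.

927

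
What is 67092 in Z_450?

42

67092 = 149·450 + 42, so 67092 ≡ 42 (mod 450).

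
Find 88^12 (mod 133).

Compute successive squares:
88^1 ≡ 88 (mod 133)
88^2 ≡ 88^2 = 7744 ≡ 30 (mod 133)
88^4 ≡ 30^2 = 900 ≡ 102 (mod 133)
88^8 ≡ 102^2 = 10404 ≡ 30 (mod 133)
88^12 = 88^8 * 88^4 ≡ 30 * 102 (mod 133).
30 * 102 = 3060 ≡ 1 (mod 133).

1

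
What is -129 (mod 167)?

-129 = -1*167 + 38, so -129 ≡ 38 (mod 167).

38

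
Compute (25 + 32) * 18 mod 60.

6

25 + 32 = 57
57 * 18 = 1026 ≡ 6 (mod 60)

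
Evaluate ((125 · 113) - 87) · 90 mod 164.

125 · 113 = 14125 ≡ 21 (mod 164)
21 - 87 = -66 ≡ 98 (mod 164)
98 · 90 = 8820 ≡ 128 (mod 164)

128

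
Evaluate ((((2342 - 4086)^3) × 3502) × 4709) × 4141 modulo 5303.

4897

2342 - 4086 = -1744 ≡ 3559 (mod 5303)
(3559)^3 ≡ 3632 (mod 5303)
3632 × 3502 = 12719264 ≡ 2670 (mod 5303)
2670 × 4709 = 12573030 ≡ 4920 (mod 5303)
4920 × 4141 = 20373720 ≡ 4897 (mod 5303)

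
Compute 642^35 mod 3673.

35 in binary is 100011, i.e. 35 = 32 + 2 + 1.
642^1 ≡ 642 (mod 3673)
642^2 ≡ 642^2 = 412164 ≡ 788 (mod 3673)
642^4 ≡ 788^2 = 620944 ≡ 207 (mod 3673)
642^8 ≡ 207^2 = 42849 ≡ 2446 (mod 3673)
642^16 ≡ 2446^2 = 5982916 ≡ 3272 (mod 3673)
642^32 ≡ 3272^2 = 10705984 ≡ 2862 (mod 3673)
642^35 = 642^32 * 642^2 * 642^1 ≡ 2862 * 788 * 642 (mod 3673).
Accumulate the product:
2862 * 788 = 2255256 ≡ 34
34 * 642 = 21828 ≡ 3463

3463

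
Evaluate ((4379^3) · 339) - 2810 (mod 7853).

641

(4379)^3 ≡ 5454 (mod 7853)
5454 · 339 = 1848906 ≡ 3451 (mod 7853)
3451 - 2810 = 641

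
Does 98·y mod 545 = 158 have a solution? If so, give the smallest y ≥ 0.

gcd(98, 545) = 1, so a unique solution mod 545 exists.
98⁻¹ ≡ 317 (mod 545).
y ≡ 317·158 ≡ 491 (mod 545).

491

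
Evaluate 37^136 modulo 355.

101

By square-and-multiply:
136 in binary is 10001000, i.e. 136 = 128 + 8.
37^1 ≡ 37 (mod 355)
37^2 ≡ 37^2 = 1369 ≡ 304 (mod 355)
37^4 ≡ 304^2 = 92416 ≡ 116 (mod 355)
37^8 ≡ 116^2 = 13456 ≡ 321 (mod 355)
37^16 ≡ 321^2 = 103041 ≡ 91 (mod 355)
37^32 ≡ 91^2 = 8281 ≡ 116 (mod 355)
37^64 ≡ 116^2 = 13456 ≡ 321 (mod 355)
37^128 ≡ 321^2 = 103041 ≡ 91 (mod 355)
37^136 = 37^128 × 37^8 ≡ 91 × 321 (mod 355).
91 × 321 = 29211 ≡ 101 (mod 355).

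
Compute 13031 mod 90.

13031 = 144*90 + 71, so 13031 ≡ 71 (mod 90).

71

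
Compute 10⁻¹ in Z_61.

Apply the Euclidean algorithm and back-substitute:
61 = 6×10 + 1
10 = 10×1 + 0
gcd(10, 61) = 1, so the inverse exists.
Back-substitute for 1:
1 = 1×61 − 6×10
So 10⁻¹ ≡ −6 ≡ 55 (mod 61).

55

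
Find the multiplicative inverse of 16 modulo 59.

48

59 = 3×16 + 11
16 = 1×11 + 5
11 = 2×5 + 1
5 = 5×1 + 0
gcd(16, 59) = 1, so the inverse exists.
Bézout: 1 = 3×59 − 11×16.
So 16⁻¹ ≡ −11 ≡ 48 (mod 59).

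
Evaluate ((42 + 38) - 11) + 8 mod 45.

42 + 38 = 80 ≡ 35 (mod 45)
35 - 11 = 24
24 + 8 = 32

32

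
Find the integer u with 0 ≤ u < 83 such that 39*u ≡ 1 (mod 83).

66

83 = 2×39 + 5
39 = 7×5 + 4
5 = 1×4 + 1
4 = 4×1 + 0
gcd(39, 83) = 1, so the inverse exists.
Bézout: 1 = 8×83 − 17×39.
So 39⁻¹ ≡ −17 ≡ 66 (mod 83).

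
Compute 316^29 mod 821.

170

By square-and-multiply:
29 in binary is 11101, i.e. 29 = 16 + 8 + 4 + 1.
316^1 ≡ 316 (mod 821)
316^2 ≡ 316^2 = 99856 ≡ 515 (mod 821)
316^4 ≡ 515^2 = 265225 ≡ 42 (mod 821)
316^8 ≡ 42^2 = 1764 ≡ 122 (mod 821)
316^16 ≡ 122^2 = 14884 ≡ 106 (mod 821)
316^29 = 316^16 * 316^8 * 316^4 * 316^1 ≡ 106 * 122 * 42 * 316 (mod 821).
Accumulate the product:
106 * 122 = 12932 ≡ 617
617 * 42 = 25914 ≡ 463
463 * 316 = 146308 ≡ 170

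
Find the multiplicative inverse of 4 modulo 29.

22

Apply the Euclidean algorithm and back-substitute:
29 = 7*4 + 1
4 = 4*1 + 0
gcd(4, 29) = 1, so the inverse exists.
Bézout: 1 = 1*29 − 7*4.
So 4⁻¹ ≡ −7 ≡ 22 (mod 29).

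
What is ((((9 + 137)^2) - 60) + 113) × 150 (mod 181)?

21

9 + 137 = 146
(146)^2 ≡ 139 (mod 181)
139 - 60 = 79
79 + 113 = 192 ≡ 11 (mod 181)
11 × 150 = 1650 ≡ 21 (mod 181)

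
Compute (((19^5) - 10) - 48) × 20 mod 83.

32

(19)^5 ≡ 43 (mod 83)
43 - 10 = 33
33 - 48 = -15 ≡ 68 (mod 83)
68 × 20 = 1360 ≡ 32 (mod 83)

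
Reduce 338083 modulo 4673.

338083 = 72*4673 + 1627, so 338083 ≡ 1627 (mod 4673).

1627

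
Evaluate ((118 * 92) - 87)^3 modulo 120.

118 * 92 = 10856 ≡ 56 (mod 120)
56 - 87 = -31 ≡ 89 (mod 120)
(89)^3 ≡ 89 (mod 120)

89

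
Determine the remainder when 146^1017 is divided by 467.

Using repeated squaring:
1017 in binary is 1111111001, i.e. 1017 = 512 + 256 + 128 + 64 + 32 + 16 + 8 + 1.
146^1 ≡ 146 (mod 467)
146^2 ≡ 146^2 = 21316 ≡ 301 (mod 467)
146^4 ≡ 301^2 = 90601 ≡ 3 (mod 467)
146^8 ≡ 3^2 = 9 (mod 467)
146^16 ≡ 9^2 = 81 (mod 467)
146^32 ≡ 81^2 = 6561 ≡ 23 (mod 467)
146^64 ≡ 23^2 = 529 ≡ 62 (mod 467)
146^128 ≡ 62^2 = 3844 ≡ 108 (mod 467)
146^256 ≡ 108^2 = 11664 ≡ 456 (mod 467)
146^512 ≡ 456^2 = 207936 ≡ 121 (mod 467)
146^1017 = 146^512 · 146^256 · 146^128 · 146^64 · 146^32 · 146^16 · 146^8 · 146^1 ≡ 121 · 456 · 108 · 62 · 23 · 81 · 9 · 146 (mod 467).
Accumulate the product:
121 · 456 = 55176 ≡ 70
70 · 108 = 7560 ≡ 88
88 · 62 = 5456 ≡ 319
319 · 23 = 7337 ≡ 332
332 · 81 = 26892 ≡ 273
273 · 9 = 2457 ≡ 122
122 · 146 = 17812 ≡ 66

66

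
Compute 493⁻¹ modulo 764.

265

Apply the Euclidean algorithm and back-substitute:
764 = 1*493 + 271
493 = 1*271 + 222
271 = 1*222 + 49
222 = 4*49 + 26
49 = 1*26 + 23
26 = 1*23 + 3
23 = 7*3 + 2
3 = 1*2 + 1
2 = 2*1 + 0
gcd(493, 764) = 1, so the inverse exists.
Back-substitute for 1:
1 = 1*3 − 1*2
  = −1*23 + 8*3
  = 8*26 − 9*23
  = −9*49 + 17*26
  = 17*222 − 77*49
  = −77*271 + 94*222
  = 94*493 − 171*271
  = −171*764 + 265*493
So 493⁻¹ ≡ 265 (mod 764).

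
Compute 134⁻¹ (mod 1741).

1741 = 12·134 + 133
134 = 1·133 + 1
133 = 133·1 + 0
gcd(134, 1741) = 1, so the inverse exists.
Back-substitute for 1:
1 = 1·134 − 1·133
  = −1·1741 + 13·134
So 134⁻¹ ≡ 13 (mod 1741).

13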